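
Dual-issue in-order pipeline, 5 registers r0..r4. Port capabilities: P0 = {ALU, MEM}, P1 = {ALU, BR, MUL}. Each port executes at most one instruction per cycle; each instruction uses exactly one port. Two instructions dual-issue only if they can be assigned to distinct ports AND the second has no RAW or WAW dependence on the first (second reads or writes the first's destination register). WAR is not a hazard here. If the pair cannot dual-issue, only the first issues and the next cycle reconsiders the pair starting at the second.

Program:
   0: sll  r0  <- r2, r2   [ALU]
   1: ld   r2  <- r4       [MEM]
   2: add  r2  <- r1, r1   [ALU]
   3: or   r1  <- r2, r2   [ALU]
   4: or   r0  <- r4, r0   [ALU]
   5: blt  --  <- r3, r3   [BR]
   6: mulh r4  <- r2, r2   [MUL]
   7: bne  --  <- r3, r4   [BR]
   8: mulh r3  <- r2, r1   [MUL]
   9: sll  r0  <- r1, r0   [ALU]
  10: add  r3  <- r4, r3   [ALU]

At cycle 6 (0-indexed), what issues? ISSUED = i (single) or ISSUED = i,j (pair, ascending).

ISSUED = 8,9

#0 head=0: sll+ld i0+i1 pair
#1 head=2: add i2 RAW r2
#2 head=3: or+or i3+i4 pair
#3 head=5: blt i5 no-port BR/MUL
#4 head=6: mulh i6 no-port MUL/BR
#5 head=7: bne i7 no-port BR/MUL
#6 head=8: mulh+sll i8+i9 pair
#7 head=10: add i10 tail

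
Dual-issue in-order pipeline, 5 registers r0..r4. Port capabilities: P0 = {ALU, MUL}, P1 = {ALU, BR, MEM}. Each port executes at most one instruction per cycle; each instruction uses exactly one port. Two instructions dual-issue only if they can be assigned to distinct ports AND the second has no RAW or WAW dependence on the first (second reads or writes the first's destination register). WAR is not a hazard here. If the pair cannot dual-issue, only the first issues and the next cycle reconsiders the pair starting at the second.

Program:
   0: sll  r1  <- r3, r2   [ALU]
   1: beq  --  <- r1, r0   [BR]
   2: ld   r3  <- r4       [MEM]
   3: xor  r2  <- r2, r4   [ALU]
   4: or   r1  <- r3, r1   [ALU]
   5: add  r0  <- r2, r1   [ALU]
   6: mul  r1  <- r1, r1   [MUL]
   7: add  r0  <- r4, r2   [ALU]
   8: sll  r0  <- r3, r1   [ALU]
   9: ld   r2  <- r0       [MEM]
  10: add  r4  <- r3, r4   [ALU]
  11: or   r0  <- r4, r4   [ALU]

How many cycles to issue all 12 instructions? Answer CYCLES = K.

[0] i0  sll  -- RAW r1
[1] i1  beq  -- no-port BR/MEM
[2] i2&i3  ld/xor  -- pair
[3] i4  or  -- RAW r1
[4] i5&i6  add/mul  -- pair
[5] i7  add  -- WAW r0
[6] i8  sll  -- RAW r0
[7] i9&i10  ld/add  -- pair
[8] i11  or  -- tail

CYCLES = 9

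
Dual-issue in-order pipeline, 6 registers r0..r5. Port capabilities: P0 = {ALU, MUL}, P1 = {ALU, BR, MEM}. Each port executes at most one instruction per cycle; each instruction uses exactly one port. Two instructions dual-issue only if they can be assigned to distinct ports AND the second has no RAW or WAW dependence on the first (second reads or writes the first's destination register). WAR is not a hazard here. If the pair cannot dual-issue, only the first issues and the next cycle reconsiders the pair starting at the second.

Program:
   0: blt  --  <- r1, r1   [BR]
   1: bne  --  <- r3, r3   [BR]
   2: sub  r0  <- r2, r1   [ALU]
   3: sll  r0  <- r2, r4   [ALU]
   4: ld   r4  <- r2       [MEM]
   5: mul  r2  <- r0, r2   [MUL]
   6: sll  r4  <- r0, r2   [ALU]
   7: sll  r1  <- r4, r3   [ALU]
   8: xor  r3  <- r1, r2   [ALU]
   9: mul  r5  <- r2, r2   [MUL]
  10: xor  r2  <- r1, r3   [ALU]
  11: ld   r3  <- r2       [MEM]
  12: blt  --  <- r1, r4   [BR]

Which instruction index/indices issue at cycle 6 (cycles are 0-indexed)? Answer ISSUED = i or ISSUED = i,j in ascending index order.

t=0 i0:blt.BR ; no-port BR/BR
t=1 i1,i2:bne.BR;sub.ALU ; 2-wide
t=2 i3,i4:sll.ALU;ld.MEM ; 2-wide
t=3 i5:mul.MUL ; RAW r2
t=4 i6:sll.ALU ; RAW r4
t=5 i7:sll.ALU ; RAW r1
t=6 i8,i9:xor.ALU;mul.MUL ; 2-wide
t=7 i10:xor.ALU ; RAW r2
t=8 i11:ld.MEM ; no-port MEM/BR
t=9 i12:blt.BR ; tail

ISSUED = 8,9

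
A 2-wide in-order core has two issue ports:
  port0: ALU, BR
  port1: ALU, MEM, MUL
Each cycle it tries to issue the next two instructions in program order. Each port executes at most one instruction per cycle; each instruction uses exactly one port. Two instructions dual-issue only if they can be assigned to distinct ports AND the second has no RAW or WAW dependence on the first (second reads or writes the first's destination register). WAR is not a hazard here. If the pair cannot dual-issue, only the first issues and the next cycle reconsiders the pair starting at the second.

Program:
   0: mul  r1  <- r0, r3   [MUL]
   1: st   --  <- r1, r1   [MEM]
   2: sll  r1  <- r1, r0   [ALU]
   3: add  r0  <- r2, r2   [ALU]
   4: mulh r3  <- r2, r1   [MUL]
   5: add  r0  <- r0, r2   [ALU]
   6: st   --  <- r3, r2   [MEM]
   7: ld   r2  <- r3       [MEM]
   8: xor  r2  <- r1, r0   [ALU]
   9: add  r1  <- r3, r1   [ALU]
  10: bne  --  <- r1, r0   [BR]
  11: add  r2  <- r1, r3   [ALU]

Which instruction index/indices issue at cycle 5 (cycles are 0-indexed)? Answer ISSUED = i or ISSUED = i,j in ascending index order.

c0: i0 mul.MUL  no-port MUL/MEM
c1: i1+i2 st.MEM+sll.ALU  2-wide
c2: i3+i4 add.ALU+mulh.MUL  2-wide
c3: i5+i6 add.ALU+st.MEM  2-wide
c4: i7 ld.MEM  WAW r2
c5: i8+i9 xor.ALU+add.ALU  2-wide
c6: i10+i11 bne.BR+add.ALU  2-wide

ISSUED = 8,9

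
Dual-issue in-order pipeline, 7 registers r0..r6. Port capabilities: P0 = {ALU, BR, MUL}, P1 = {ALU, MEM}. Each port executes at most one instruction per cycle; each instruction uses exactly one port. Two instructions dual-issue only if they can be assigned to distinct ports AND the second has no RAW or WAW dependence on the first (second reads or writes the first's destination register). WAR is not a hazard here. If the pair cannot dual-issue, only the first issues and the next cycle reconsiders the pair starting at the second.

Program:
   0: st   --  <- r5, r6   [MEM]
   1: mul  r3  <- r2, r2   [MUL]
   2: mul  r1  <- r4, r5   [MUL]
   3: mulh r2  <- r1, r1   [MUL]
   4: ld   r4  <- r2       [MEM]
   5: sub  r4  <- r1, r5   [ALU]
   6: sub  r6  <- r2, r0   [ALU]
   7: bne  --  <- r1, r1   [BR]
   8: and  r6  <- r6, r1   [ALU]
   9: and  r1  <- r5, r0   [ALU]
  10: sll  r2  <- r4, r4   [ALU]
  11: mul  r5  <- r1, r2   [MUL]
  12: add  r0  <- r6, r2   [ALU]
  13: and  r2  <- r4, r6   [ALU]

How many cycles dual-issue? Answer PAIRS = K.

  cy0 -> i0&i1 (st mul) pair
  cy1 -> i2 (mul) no-port MUL/MUL
  cy2 -> i3 (mulh) RAW r2
  cy3 -> i4 (ld) WAW r4
  cy4 -> i5&i6 (sub sub) pair
  cy5 -> i7&i8 (bne and) pair
  cy6 -> i9&i10 (and sll) pair
  cy7 -> i11&i12 (mul add) pair
  cy8 -> i13 (and) tail

PAIRS = 5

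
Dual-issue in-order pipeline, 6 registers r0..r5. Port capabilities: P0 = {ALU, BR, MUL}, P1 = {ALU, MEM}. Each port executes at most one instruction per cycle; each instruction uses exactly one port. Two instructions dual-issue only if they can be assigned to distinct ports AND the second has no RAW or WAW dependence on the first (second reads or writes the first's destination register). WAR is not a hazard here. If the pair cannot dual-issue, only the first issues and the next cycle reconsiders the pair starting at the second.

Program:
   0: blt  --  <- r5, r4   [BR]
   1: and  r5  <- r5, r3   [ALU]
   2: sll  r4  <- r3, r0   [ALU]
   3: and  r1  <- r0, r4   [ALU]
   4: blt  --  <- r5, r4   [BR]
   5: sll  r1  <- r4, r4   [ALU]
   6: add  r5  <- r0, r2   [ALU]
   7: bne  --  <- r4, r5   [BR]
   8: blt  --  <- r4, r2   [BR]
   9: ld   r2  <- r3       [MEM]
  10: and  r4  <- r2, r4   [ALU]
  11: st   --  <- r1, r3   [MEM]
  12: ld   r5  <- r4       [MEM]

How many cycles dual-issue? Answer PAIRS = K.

PAIRS = 5

c0: i0/i1 blt.BR;and.ALU  pair
c1: i2 sll.ALU  RAW r4
c2: i3/i4 and.ALU;blt.BR  pair
c3: i5/i6 sll.ALU;add.ALU  pair
c4: i7 bne.BR  no-port BR/BR
c5: i8/i9 blt.BR;ld.MEM  pair
c6: i10/i11 and.ALU;st.MEM  pair
c7: i12 ld.MEM  tail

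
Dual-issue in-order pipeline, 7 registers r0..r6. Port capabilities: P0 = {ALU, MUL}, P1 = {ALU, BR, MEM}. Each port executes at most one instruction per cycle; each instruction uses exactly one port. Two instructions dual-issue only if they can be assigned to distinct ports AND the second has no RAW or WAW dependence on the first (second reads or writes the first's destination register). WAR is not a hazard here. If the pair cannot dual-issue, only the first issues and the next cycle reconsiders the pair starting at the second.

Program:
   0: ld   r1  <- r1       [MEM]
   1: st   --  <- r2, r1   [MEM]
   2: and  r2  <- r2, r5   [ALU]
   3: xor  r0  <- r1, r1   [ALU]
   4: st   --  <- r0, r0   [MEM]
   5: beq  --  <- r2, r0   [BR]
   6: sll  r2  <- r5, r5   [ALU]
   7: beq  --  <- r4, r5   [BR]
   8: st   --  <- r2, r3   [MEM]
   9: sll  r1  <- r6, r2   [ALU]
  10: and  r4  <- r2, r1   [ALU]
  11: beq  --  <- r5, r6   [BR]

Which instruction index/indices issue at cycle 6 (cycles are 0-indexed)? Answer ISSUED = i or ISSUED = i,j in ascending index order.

[0] i0  ld.MEM  -- no-port MEM/MEM
[1] i1&i2  st.MEM/and.ALU  -- 2-wide
[2] i3  xor.ALU  -- RAW r0
[3] i4  st.MEM  -- no-port MEM/BR
[4] i5&i6  beq.BR/sll.ALU  -- 2-wide
[5] i7  beq.BR  -- no-port BR/MEM
[6] i8&i9  st.MEM/sll.ALU  -- 2-wide
[7] i10&i11  and.ALU/beq.BR  -- 2-wide

ISSUED = 8,9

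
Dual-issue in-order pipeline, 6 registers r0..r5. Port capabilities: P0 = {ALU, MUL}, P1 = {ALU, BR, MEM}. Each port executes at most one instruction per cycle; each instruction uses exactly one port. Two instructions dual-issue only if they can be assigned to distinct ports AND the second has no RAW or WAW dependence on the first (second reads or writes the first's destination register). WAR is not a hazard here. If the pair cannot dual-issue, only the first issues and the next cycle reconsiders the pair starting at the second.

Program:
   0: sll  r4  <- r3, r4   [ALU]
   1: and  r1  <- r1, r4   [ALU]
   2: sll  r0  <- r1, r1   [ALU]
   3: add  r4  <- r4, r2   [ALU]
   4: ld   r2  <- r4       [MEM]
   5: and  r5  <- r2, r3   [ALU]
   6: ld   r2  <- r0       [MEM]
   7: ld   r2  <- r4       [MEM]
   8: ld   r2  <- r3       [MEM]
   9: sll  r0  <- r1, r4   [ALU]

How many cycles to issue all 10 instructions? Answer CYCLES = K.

#0 head=0: sll i0 RAW r4
#1 head=1: and i1 RAW r1
#2 head=2: sll add i2/i3 2-wide
#3 head=4: ld i4 RAW r2
#4 head=5: and ld i5/i6 2-wide
#5 head=7: ld i7 no-port MEM/MEM
#6 head=8: ld sll i8/i9 2-wide

CYCLES = 7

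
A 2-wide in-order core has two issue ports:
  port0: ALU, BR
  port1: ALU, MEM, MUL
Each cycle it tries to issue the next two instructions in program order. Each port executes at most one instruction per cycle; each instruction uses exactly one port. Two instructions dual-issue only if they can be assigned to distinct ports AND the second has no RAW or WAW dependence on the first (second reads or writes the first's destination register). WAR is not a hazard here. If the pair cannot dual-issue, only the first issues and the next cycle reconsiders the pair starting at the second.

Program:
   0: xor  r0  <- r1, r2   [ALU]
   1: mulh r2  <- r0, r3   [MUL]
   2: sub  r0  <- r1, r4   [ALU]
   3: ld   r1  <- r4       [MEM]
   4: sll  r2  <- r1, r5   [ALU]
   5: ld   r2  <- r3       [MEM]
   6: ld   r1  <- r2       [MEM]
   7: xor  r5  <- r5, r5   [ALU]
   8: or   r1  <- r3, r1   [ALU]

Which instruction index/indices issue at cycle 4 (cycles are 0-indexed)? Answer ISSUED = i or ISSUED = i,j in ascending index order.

0. xor @i0  | RAW r0
1. mulh/sub @i1+i2  | dual
2. ld @i3  | RAW r1
3. sll @i4  | WAW r2
4. ld @i5  | no-port MEM/MEM
5. ld/xor @i6+i7  | dual
6. or @i8  | tail

ISSUED = 5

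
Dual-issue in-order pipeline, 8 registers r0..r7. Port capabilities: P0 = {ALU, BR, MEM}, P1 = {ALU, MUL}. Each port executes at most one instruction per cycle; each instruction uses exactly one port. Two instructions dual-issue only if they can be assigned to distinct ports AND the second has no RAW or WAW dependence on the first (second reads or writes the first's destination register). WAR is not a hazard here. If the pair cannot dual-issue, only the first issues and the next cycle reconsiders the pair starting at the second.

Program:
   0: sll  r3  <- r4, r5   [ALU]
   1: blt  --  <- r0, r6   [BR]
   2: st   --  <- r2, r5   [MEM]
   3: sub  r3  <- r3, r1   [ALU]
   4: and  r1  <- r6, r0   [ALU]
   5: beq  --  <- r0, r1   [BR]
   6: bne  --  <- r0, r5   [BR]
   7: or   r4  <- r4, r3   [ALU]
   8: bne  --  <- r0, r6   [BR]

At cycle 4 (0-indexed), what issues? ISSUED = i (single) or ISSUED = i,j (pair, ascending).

ISSUED = 6,7

t=0 i0,i1:sll.ALU+blt.BR ; 2-wide
t=1 i2,i3:st.MEM+sub.ALU ; 2-wide
t=2 i4:and.ALU ; RAW r1
t=3 i5:beq.BR ; no-port BR/BR
t=4 i6,i7:bne.BR+or.ALU ; 2-wide
t=5 i8:bne.BR ; tail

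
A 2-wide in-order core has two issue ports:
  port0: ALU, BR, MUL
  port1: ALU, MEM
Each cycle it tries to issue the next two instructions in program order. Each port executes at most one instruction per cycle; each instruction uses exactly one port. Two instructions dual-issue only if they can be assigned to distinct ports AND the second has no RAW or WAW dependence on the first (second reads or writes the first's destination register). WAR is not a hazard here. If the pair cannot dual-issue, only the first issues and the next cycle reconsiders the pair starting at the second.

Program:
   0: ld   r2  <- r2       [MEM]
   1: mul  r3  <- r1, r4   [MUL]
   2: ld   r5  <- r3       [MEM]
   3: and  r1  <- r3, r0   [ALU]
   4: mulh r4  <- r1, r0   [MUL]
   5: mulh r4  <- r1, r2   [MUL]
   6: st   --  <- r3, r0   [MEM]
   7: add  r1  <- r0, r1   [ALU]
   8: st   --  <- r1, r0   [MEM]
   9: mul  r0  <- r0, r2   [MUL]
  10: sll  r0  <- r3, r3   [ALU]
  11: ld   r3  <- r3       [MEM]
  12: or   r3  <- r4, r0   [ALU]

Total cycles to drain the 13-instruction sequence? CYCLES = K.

[0] i0,i1  ld/mul  -- dual
[1] i2,i3  ld/and  -- dual
[2] i4  mulh  -- no-port MUL/MUL
[3] i5,i6  mulh/st  -- dual
[4] i7  add  -- RAW r1
[5] i8,i9  st/mul  -- dual
[6] i10,i11  sll/ld  -- dual
[7] i12  or  -- tail

CYCLES = 8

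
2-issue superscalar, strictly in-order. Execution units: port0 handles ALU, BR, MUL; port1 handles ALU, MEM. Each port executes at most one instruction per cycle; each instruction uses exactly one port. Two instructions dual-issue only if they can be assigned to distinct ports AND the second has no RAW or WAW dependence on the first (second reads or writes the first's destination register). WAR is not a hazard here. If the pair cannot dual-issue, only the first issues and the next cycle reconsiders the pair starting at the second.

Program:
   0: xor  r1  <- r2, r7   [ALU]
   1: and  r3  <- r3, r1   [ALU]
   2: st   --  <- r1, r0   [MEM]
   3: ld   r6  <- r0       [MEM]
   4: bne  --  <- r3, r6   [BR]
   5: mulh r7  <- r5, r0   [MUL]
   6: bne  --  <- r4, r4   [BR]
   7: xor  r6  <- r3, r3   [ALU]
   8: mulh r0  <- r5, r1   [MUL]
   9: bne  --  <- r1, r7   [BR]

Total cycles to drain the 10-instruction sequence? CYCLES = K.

CYCLES = 8

#0 head=0: xor.ALU i0 RAW r1
#1 head=1: and.ALU st.MEM i1&i2 pair
#2 head=3: ld.MEM i3 RAW r6
#3 head=4: bne.BR i4 no-port BR/MUL
#4 head=5: mulh.MUL i5 no-port MUL/BR
#5 head=6: bne.BR xor.ALU i6&i7 pair
#6 head=8: mulh.MUL i8 no-port MUL/BR
#7 head=9: bne.BR i9 tail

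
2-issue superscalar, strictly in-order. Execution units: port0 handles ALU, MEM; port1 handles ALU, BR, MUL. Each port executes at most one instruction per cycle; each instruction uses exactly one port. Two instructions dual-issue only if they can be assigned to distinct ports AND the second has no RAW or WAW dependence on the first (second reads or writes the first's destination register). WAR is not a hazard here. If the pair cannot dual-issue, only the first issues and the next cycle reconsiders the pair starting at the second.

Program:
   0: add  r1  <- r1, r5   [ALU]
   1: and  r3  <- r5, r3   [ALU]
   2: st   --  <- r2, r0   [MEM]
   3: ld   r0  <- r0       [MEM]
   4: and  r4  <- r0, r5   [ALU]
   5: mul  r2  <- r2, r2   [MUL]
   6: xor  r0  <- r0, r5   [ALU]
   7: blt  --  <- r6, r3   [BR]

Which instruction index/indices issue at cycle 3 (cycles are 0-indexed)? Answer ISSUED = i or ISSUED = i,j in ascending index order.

ISSUED = 4,5

[0] i0/i1  add.ALU+and.ALU  -- dual
[1] i2  st.MEM  -- no-port MEM/MEM
[2] i3  ld.MEM  -- RAW r0
[3] i4/i5  and.ALU+mul.MUL  -- dual
[4] i6/i7  xor.ALU+blt.BR  -- dual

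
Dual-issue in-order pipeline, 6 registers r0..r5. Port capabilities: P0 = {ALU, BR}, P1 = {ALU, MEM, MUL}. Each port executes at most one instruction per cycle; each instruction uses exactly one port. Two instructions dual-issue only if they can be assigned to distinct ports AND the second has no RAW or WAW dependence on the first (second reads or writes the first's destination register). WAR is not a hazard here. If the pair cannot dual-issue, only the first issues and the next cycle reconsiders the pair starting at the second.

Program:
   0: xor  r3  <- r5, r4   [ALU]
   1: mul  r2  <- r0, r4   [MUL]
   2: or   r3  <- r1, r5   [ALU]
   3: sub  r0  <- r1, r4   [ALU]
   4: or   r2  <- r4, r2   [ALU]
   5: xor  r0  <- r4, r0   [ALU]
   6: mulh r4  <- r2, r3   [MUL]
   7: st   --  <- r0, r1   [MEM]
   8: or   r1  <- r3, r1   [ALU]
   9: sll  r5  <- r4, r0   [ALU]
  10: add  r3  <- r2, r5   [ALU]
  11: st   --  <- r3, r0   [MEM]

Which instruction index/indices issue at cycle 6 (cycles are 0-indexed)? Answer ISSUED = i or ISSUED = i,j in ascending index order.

0. xor/mul @i0&i1  | pair
1. or/sub @i2&i3  | pair
2. or/xor @i4&i5  | pair
3. mulh @i6  | no-port MUL/MEM
4. st/or @i7&i8  | pair
5. sll @i9  | RAW r5
6. add @i10  | RAW r3
7. st @i11  | tail

ISSUED = 10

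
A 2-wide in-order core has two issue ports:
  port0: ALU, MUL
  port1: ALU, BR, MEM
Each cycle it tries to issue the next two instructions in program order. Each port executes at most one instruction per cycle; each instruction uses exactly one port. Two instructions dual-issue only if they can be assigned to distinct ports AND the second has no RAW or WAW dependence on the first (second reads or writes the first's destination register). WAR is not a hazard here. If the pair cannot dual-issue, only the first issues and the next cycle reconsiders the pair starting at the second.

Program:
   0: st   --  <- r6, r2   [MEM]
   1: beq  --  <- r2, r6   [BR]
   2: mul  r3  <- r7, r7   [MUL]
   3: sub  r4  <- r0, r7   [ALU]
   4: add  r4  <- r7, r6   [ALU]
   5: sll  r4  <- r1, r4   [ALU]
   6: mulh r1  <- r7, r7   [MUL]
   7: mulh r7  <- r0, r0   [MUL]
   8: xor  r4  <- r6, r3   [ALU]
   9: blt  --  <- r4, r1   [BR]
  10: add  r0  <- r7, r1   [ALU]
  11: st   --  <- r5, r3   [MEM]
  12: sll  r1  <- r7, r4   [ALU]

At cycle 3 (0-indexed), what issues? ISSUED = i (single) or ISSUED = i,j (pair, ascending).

t=0 i0:st.MEM ; no-port MEM/BR
t=1 i1,i2:beq.BR+mul.MUL ; 2-wide
t=2 i3:sub.ALU ; WAW r4
t=3 i4:add.ALU ; RAW+WAW r4
t=4 i5,i6:sll.ALU+mulh.MUL ; 2-wide
t=5 i7,i8:mulh.MUL+xor.ALU ; 2-wide
t=6 i9,i10:blt.BR+add.ALU ; 2-wide
t=7 i11,i12:st.MEM+sll.ALU ; 2-wide

ISSUED = 4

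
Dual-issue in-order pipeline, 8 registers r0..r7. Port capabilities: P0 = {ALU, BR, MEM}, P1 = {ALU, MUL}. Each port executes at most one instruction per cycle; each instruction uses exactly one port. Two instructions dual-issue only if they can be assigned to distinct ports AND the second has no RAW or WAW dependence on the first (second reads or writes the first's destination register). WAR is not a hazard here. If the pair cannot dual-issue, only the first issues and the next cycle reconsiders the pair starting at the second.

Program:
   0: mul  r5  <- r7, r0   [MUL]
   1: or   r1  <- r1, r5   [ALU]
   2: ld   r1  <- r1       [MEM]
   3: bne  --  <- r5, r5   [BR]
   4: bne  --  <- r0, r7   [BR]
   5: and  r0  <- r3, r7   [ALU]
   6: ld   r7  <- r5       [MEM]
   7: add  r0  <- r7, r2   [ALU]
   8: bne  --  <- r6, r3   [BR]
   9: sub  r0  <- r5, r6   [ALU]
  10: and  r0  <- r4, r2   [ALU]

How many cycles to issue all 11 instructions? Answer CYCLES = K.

c0: i0 mul  RAW r5
c1: i1 or  RAW+WAW r1
c2: i2 ld  no-port MEM/BR
c3: i3 bne  no-port BR/BR
c4: i4&i5 bne;and  2-wide
c5: i6 ld  RAW r7
c6: i7&i8 add;bne  2-wide
c7: i9 sub  WAW r0
c8: i10 and  tail

CYCLES = 9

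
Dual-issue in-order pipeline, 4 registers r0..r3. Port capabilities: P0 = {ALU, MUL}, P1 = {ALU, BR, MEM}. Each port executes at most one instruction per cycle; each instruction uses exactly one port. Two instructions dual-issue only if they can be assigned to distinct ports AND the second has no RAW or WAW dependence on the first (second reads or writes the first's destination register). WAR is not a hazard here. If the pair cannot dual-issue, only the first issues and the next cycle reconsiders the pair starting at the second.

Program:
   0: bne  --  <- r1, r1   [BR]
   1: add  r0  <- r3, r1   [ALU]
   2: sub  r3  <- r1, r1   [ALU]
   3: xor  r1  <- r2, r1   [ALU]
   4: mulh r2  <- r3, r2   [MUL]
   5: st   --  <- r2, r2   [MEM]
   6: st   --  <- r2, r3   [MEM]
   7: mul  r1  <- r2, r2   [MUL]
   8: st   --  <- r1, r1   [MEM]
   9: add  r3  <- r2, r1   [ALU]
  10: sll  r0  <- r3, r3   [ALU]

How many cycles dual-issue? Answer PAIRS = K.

PAIRS = 4

c0: i0,i1 bne.BR+add.ALU  2-wide
c1: i2,i3 sub.ALU+xor.ALU  2-wide
c2: i4 mulh.MUL  RAW r2
c3: i5 st.MEM  no-port MEM/MEM
c4: i6,i7 st.MEM+mul.MUL  2-wide
c5: i8,i9 st.MEM+add.ALU  2-wide
c6: i10 sll.ALU  tail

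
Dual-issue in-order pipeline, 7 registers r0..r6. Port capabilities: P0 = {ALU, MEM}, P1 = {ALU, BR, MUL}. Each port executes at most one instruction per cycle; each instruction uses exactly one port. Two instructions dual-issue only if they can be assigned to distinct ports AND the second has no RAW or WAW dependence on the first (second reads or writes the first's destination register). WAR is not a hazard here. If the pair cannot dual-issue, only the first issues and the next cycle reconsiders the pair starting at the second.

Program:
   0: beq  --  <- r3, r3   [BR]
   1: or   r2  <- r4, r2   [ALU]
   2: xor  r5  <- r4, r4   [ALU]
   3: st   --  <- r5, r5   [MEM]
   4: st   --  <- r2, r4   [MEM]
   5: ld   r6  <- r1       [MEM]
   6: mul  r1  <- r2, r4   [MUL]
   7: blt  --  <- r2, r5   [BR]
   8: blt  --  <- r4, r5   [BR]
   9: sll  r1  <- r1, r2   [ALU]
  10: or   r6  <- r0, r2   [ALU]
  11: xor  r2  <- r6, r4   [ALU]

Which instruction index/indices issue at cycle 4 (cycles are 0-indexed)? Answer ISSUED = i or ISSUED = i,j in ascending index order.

  cy0 -> i0,i1 (beq.BR/or.ALU) 2-wide
  cy1 -> i2 (xor.ALU) RAW r5
  cy2 -> i3 (st.MEM) no-port MEM/MEM
  cy3 -> i4 (st.MEM) no-port MEM/MEM
  cy4 -> i5,i6 (ld.MEM/mul.MUL) 2-wide
  cy5 -> i7 (blt.BR) no-port BR/BR
  cy6 -> i8,i9 (blt.BR/sll.ALU) 2-wide
  cy7 -> i10 (or.ALU) RAW r6
  cy8 -> i11 (xor.ALU) tail

ISSUED = 5,6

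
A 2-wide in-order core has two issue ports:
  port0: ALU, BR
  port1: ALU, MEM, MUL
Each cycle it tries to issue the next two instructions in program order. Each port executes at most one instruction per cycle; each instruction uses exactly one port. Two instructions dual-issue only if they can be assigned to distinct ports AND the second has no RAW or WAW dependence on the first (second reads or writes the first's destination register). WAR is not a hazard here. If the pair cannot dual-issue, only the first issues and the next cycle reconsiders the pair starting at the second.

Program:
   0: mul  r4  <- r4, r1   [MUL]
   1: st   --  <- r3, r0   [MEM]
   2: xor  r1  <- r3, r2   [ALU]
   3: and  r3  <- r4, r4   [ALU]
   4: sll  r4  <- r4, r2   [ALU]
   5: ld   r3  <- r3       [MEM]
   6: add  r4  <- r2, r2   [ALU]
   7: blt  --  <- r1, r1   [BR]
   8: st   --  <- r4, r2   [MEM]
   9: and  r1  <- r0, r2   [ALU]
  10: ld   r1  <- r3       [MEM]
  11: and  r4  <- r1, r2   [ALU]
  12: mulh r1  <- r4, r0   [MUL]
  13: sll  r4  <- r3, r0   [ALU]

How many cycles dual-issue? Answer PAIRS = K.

0. mul @i0  | no-port MUL/MEM
1. st+xor @i1/i2  | pair
2. and+sll @i3/i4  | pair
3. ld+add @i5/i6  | pair
4. blt+st @i7/i8  | pair
5. and @i9  | WAW r1
6. ld @i10  | RAW r1
7. and @i11  | RAW r4
8. mulh+sll @i12/i13  | pair

PAIRS = 5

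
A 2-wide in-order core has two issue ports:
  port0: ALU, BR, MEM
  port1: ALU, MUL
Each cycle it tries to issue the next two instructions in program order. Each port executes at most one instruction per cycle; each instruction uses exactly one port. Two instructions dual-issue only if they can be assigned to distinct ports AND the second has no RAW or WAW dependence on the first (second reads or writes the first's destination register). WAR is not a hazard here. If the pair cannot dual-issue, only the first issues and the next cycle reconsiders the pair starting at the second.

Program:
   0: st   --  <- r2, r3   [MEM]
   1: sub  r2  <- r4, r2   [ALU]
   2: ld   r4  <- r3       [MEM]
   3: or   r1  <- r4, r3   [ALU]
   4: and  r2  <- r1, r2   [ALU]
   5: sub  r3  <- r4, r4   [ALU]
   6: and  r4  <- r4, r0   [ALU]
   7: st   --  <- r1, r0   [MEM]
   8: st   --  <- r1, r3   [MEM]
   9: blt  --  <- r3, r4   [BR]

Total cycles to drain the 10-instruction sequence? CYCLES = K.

CYCLES = 7

c0: i0&i1 st+sub  pair
c1: i2 ld  RAW r4
c2: i3 or  RAW r1
c3: i4&i5 and+sub  pair
c4: i6&i7 and+st  pair
c5: i8 st  no-port MEM/BR
c6: i9 blt  tail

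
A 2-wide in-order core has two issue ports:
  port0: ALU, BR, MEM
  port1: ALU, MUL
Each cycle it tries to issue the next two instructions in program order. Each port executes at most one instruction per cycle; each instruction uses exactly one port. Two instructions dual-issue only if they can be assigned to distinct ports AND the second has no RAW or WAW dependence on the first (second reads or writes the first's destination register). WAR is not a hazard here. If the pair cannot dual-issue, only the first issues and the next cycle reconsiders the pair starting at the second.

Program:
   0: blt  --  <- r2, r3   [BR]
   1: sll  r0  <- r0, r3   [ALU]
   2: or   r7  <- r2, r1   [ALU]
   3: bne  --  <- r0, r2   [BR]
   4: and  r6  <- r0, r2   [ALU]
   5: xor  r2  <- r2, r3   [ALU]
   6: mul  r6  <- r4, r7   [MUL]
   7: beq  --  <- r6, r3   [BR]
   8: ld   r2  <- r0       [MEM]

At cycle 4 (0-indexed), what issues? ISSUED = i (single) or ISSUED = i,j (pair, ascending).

#0 head=0: blt.BR;sll.ALU i0+i1 2-wide
#1 head=2: or.ALU;bne.BR i2+i3 2-wide
#2 head=4: and.ALU;xor.ALU i4+i5 2-wide
#3 head=6: mul.MUL i6 RAW r6
#4 head=7: beq.BR i7 no-port BR/MEM
#5 head=8: ld.MEM i8 tail

ISSUED = 7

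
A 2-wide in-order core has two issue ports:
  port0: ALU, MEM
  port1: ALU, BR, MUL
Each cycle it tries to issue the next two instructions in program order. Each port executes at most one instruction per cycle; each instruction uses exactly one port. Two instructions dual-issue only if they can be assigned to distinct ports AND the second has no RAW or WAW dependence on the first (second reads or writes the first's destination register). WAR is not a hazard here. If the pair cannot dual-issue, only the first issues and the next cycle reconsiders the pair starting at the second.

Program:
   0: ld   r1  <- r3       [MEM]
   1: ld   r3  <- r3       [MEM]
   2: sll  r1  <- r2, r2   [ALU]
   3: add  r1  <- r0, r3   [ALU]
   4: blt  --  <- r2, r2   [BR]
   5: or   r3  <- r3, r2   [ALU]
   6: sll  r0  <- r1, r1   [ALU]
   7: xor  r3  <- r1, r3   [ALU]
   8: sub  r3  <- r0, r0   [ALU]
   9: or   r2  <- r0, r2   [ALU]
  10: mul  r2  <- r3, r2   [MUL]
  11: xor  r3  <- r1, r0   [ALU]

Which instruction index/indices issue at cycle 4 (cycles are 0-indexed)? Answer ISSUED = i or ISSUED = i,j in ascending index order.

  cy0 -> i0 (ld) no-port MEM/MEM
  cy1 -> i1/i2 (ld;sll) dual
  cy2 -> i3/i4 (add;blt) dual
  cy3 -> i5/i6 (or;sll) dual
  cy4 -> i7 (xor) WAW r3
  cy5 -> i8/i9 (sub;or) dual
  cy6 -> i10/i11 (mul;xor) dual

ISSUED = 7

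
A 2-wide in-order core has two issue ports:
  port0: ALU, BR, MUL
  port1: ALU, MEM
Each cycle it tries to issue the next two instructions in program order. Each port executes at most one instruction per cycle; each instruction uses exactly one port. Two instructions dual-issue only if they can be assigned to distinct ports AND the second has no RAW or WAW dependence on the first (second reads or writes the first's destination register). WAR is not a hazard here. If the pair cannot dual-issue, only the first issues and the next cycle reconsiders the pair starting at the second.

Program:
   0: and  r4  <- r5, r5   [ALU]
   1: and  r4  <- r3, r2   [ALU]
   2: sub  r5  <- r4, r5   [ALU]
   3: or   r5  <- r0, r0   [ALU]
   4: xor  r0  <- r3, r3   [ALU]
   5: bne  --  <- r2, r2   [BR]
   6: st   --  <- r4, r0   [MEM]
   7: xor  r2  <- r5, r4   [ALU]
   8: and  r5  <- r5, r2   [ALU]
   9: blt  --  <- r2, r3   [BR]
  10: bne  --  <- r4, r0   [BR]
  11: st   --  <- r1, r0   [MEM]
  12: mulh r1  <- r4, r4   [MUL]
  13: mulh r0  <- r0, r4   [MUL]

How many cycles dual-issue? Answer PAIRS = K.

PAIRS = 4

0. and.ALU @i0  | WAW r4
1. and.ALU @i1  | RAW r4
2. sub.ALU @i2  | WAW r5
3. or.ALU/xor.ALU @i3&i4  | pair
4. bne.BR/st.MEM @i5&i6  | pair
5. xor.ALU @i7  | RAW r2
6. and.ALU/blt.BR @i8&i9  | pair
7. bne.BR/st.MEM @i10&i11  | pair
8. mulh.MUL @i12  | no-port MUL/MUL
9. mulh.MUL @i13  | tail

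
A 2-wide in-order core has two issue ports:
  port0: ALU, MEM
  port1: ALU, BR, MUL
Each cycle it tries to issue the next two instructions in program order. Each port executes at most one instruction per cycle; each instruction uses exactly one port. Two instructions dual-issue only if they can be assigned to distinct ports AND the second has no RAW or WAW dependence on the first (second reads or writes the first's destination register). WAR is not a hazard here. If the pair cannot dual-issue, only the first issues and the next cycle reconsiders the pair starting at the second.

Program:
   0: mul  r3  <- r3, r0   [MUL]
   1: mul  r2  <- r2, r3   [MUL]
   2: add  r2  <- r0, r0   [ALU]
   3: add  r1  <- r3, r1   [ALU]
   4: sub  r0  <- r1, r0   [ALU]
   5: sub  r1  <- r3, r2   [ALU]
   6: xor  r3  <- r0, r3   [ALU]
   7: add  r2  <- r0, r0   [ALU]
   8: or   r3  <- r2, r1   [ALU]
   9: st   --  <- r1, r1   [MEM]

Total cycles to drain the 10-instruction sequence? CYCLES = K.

0. mul @i0  | no-port MUL/MUL
1. mul @i1  | WAW r2
2. add;add @i2&i3  | pair
3. sub;sub @i4&i5  | pair
4. xor;add @i6&i7  | pair
5. or;st @i8&i9  | pair

CYCLES = 6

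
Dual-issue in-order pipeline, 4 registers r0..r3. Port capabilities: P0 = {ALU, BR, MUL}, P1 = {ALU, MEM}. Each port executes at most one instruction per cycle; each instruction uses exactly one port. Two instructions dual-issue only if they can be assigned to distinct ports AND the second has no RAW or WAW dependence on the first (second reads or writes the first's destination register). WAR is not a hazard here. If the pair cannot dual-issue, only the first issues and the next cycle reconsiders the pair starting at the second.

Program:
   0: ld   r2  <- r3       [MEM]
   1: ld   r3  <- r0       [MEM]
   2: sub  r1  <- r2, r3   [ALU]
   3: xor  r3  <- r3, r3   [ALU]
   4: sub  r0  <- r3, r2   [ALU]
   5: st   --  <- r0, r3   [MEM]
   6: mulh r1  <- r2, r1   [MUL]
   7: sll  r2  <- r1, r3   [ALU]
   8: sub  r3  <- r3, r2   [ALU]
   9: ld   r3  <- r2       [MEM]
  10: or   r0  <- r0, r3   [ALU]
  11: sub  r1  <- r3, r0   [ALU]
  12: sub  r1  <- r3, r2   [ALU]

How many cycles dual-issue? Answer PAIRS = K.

PAIRS = 2

[0] i0  ld.MEM  -- no-port MEM/MEM
[1] i1  ld.MEM  -- RAW r3
[2] i2,i3  sub.ALU xor.ALU  -- dual
[3] i4  sub.ALU  -- RAW r0
[4] i5,i6  st.MEM mulh.MUL  -- dual
[5] i7  sll.ALU  -- RAW r2
[6] i8  sub.ALU  -- WAW r3
[7] i9  ld.MEM  -- RAW r3
[8] i10  or.ALU  -- RAW r0
[9] i11  sub.ALU  -- WAW r1
[10] i12  sub.ALU  -- tail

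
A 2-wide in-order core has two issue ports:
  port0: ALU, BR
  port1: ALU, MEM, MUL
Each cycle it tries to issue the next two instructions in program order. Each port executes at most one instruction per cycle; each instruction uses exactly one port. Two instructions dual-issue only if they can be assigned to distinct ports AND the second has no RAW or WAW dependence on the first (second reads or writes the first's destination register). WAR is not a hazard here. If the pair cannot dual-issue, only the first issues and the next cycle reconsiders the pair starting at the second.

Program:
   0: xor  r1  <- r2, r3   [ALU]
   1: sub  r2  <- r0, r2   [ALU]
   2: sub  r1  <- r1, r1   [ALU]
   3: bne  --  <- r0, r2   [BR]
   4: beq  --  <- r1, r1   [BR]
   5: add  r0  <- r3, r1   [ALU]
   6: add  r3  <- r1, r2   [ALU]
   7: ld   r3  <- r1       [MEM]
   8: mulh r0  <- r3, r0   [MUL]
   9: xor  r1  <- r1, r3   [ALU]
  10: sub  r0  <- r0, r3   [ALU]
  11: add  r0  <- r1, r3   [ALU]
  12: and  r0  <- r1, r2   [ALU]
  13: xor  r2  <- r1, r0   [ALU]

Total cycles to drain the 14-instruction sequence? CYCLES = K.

CYCLES = 10

#0 head=0: xor.ALU;sub.ALU i0/i1 pair
#1 head=2: sub.ALU;bne.BR i2/i3 pair
#2 head=4: beq.BR;add.ALU i4/i5 pair
#3 head=6: add.ALU i6 WAW r3
#4 head=7: ld.MEM i7 no-port MEM/MUL
#5 head=8: mulh.MUL;xor.ALU i8/i9 pair
#6 head=10: sub.ALU i10 WAW r0
#7 head=11: add.ALU i11 WAW r0
#8 head=12: and.ALU i12 RAW r0
#9 head=13: xor.ALU i13 tail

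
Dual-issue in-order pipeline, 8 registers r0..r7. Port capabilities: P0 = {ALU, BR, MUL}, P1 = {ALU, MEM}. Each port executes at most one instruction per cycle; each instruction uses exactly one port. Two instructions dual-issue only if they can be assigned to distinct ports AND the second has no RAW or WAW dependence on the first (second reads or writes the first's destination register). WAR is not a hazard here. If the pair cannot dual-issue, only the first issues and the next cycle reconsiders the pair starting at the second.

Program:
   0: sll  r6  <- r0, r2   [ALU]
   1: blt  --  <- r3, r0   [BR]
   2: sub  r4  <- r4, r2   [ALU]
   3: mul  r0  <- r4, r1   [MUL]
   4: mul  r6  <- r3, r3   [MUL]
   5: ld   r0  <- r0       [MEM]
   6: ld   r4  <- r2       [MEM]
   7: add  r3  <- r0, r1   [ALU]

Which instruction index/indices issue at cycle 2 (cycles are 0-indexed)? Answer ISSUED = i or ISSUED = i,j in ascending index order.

ISSUED = 3

  cy0 -> i0/i1 (sll;blt) pair
  cy1 -> i2 (sub) RAW r4
  cy2 -> i3 (mul) no-port MUL/MUL
  cy3 -> i4/i5 (mul;ld) pair
  cy4 -> i6/i7 (ld;add) pair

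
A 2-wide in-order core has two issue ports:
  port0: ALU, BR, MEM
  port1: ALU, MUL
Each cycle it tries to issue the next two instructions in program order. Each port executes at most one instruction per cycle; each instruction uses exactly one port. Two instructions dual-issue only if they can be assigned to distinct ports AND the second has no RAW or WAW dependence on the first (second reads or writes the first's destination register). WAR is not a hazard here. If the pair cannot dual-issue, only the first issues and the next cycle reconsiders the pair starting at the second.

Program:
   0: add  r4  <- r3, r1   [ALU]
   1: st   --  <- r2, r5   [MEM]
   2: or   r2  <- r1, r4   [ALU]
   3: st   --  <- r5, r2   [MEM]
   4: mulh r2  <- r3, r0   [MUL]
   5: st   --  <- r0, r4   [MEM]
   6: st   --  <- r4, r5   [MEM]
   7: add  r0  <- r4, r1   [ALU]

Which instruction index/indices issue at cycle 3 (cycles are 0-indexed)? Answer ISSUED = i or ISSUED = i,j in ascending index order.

ISSUED = 5

t=0 i0+i1:add;st ; dual
t=1 i2:or ; RAW r2
t=2 i3+i4:st;mulh ; dual
t=3 i5:st ; no-port MEM/MEM
t=4 i6+i7:st;add ; dual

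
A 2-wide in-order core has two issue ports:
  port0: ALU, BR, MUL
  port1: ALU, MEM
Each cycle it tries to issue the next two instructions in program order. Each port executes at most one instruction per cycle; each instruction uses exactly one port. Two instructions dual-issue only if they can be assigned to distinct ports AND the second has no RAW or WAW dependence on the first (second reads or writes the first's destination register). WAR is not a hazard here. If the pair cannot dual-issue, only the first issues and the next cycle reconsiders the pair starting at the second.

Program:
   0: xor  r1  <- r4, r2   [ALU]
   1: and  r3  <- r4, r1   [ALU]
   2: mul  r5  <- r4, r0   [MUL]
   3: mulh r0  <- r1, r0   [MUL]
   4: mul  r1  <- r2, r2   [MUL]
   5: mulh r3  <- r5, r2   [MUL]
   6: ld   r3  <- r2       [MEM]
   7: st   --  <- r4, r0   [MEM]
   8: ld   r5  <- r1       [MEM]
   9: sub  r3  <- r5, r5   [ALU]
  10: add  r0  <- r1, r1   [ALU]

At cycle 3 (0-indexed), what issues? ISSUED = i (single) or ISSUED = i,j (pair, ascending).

ISSUED = 4

c0: i0 xor  RAW r1
c1: i1/i2 and+mul  dual
c2: i3 mulh  no-port MUL/MUL
c3: i4 mul  no-port MUL/MUL
c4: i5 mulh  WAW r3
c5: i6 ld  no-port MEM/MEM
c6: i7 st  no-port MEM/MEM
c7: i8 ld  RAW r5
c8: i9/i10 sub+add  dual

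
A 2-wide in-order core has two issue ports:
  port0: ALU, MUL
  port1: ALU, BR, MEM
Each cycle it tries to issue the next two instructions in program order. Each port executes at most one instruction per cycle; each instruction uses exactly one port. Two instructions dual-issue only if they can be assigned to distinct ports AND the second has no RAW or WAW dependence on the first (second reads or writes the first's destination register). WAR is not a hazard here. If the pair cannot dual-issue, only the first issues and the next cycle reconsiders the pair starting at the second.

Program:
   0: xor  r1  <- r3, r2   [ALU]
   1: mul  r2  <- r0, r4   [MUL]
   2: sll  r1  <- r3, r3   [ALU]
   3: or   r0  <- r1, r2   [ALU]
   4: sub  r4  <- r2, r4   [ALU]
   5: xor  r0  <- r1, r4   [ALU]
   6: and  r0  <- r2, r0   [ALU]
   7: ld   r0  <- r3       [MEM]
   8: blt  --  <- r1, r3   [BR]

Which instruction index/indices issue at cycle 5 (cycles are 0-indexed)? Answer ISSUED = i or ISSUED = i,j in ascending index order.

ISSUED = 7

0. xor mul @i0/i1  | 2-wide
1. sll @i2  | RAW r1
2. or sub @i3/i4  | 2-wide
3. xor @i5  | RAW+WAW r0
4. and @i6  | WAW r0
5. ld @i7  | no-port MEM/BR
6. blt @i8  | tail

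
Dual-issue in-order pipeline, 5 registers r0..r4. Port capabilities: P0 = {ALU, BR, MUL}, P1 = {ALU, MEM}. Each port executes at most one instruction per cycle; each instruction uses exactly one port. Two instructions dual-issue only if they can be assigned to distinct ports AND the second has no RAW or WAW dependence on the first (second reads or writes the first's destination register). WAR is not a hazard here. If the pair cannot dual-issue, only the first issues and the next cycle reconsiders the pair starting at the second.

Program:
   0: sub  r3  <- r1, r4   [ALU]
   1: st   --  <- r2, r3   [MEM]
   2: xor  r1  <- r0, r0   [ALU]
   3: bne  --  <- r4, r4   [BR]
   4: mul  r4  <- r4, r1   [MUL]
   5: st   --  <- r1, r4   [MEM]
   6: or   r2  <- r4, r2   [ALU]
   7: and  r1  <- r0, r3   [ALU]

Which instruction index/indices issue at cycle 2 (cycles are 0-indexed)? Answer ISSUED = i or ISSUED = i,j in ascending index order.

ISSUED = 3

#0 head=0: sub.ALU i0 RAW r3
#1 head=1: st.MEM+xor.ALU i1+i2 2-wide
#2 head=3: bne.BR i3 no-port BR/MUL
#3 head=4: mul.MUL i4 RAW r4
#4 head=5: st.MEM+or.ALU i5+i6 2-wide
#5 head=7: and.ALU i7 tail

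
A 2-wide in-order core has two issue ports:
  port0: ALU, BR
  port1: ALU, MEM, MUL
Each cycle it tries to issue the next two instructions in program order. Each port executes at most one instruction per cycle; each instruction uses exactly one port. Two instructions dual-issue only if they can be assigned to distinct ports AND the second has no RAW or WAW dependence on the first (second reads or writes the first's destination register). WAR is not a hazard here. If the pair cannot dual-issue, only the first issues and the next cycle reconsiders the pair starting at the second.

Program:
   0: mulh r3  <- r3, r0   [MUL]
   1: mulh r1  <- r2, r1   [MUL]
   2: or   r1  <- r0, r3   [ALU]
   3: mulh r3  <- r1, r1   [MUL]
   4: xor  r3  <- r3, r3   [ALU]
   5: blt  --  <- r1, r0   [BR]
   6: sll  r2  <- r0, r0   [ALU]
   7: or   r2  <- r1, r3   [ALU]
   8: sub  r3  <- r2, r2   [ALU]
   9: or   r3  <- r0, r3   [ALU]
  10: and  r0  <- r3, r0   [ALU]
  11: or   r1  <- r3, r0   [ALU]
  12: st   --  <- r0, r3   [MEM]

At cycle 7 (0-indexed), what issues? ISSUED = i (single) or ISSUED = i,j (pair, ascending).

ISSUED = 8

0. mulh @i0  | no-port MUL/MUL
1. mulh @i1  | WAW r1
2. or @i2  | RAW r1
3. mulh @i3  | RAW+WAW r3
4. xor;blt @i4/i5  | dual
5. sll @i6  | WAW r2
6. or @i7  | RAW r2
7. sub @i8  | RAW+WAW r3
8. or @i9  | RAW r3
9. and @i10  | RAW r0
10. or;st @i11/i12  | dual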